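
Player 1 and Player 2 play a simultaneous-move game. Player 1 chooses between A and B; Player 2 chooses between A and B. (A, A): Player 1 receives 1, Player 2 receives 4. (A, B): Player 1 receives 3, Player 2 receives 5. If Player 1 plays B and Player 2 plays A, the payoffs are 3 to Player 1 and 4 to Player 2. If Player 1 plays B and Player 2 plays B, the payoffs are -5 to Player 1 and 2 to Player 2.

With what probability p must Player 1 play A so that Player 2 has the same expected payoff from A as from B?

p = 2/3

Player 1's mix must leave Player 2 indifferent between A and B.
  Player 2's payoff to A: p·4 + (1−p)·4 = 4
  Player 2's payoff to B: p·5 + (1−p)·2 = 3p + 2
  4 = 3p + 2  ⇒  -3p = -2  ⇒  p = 2/3.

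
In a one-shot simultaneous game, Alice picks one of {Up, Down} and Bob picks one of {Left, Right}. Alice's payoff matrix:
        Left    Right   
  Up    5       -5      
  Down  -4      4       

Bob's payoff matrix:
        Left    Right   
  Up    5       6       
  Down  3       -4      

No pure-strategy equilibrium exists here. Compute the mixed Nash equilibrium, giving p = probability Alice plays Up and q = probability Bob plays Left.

p = 7/8, q = 1/2

Set Bob's expected payoff from Left equal to that from Right:
  Bob's payoff to Left: p·5 + (1−p)·3 = 2p + 3
  Bob's payoff to Right: p·6 + (1−p)·(-4) = 10p - 4
  2p + 3 = 10p - 4  ⇒  -8p = -7  ⇒  p = 7/8.
Alice's indifference between Up and Down determines Bob's mixing probability q:
  Alice's payoff from Up: q·5 + (1−q)·(-5) = 10q - 5
  Alice's payoff from Down: q·(-4) + (1−q)·4 = -8q + 4
  10q - 5 = -8q + 4  ⇒  18q = 9  ⇒  q = 1/2.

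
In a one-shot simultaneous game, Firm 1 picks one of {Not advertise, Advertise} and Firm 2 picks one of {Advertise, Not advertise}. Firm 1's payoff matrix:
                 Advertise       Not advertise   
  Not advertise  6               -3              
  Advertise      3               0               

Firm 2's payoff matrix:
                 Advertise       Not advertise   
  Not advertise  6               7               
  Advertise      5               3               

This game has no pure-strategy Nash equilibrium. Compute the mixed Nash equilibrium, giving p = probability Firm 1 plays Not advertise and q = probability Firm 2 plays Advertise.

In a mixed equilibrium Firm 2 is indifferent between Advertise and Not advertise; this condition fixes p.
  Firm 2's expected payoff from Advertise: p·6 + (1−p)·5 = p + 5
  Firm 2's expected payoff from Not advertise: p·7 + (1−p)·3 = 4p + 3
  p + 5 = 4p + 3  ⇒  -3p = -2  ⇒  p = 2/3.
Set Firm 1's expected payoff from Not advertise equal to that from Advertise:
  Firm 1's payoff from Not advertise: q·6 + (1−q)·(-3) = 9q - 3
  Firm 1's payoff from Advertise: q·3 + (1−q)·0 = 3q
  9q - 3 = 3q  ⇒  6q = 3  ⇒  q = 1/2.

p = 2/3, q = 1/2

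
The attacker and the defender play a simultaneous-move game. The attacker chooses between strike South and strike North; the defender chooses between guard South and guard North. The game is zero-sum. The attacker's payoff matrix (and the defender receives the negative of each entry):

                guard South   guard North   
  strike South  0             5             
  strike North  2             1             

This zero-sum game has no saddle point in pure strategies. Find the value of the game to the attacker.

The defender's mix must leave the attacker indifferent between strike South and strike North.
  the attacker's payoff to strike South: q·0 + (1−q)·5 = -5q + 5
  the attacker's payoff to strike North: q·2 + (1−q)·1 = q + 1
  -5q + 5 = q + 1  ⇒  -6q = -4  ⇒  q = 2/3.
The value is the attacker's expected payoff against this mix (using strike South): (2/3)·0 + (1/3)·5 = 5/3.

v = 5/3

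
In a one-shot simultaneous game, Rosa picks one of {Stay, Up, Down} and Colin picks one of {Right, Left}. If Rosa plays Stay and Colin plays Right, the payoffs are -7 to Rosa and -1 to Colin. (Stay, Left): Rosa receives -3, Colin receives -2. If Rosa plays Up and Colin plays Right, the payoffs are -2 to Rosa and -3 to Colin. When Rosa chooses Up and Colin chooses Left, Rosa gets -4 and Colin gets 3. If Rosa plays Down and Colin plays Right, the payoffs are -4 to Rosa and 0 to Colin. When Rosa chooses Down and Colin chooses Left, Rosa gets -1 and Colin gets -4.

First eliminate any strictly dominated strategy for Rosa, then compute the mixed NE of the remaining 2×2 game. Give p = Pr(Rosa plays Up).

p = 2/5

Rosa's strategy Stay is strictly dominated by Down: -4 > -7 and -1 > -3. Eliminate Stay.
In a mixed equilibrium Colin is indifferent between Right and Left; this condition fixes p.
  Colin's expected payoff from Right: p·(-3) + (1−p)·0 = -3p
  Colin's expected payoff from Left: p·3 + (1−p)·(-4) = 7p - 4
  -3p = 7p - 4  ⇒  -10p = -4  ⇒  p = 2/5.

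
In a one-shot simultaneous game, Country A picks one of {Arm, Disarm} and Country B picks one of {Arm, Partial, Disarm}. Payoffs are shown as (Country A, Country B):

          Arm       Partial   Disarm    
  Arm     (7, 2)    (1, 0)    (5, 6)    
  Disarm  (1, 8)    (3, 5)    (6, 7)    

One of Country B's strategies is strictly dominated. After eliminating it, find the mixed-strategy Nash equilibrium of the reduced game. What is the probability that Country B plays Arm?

q = 1/7

Country B's strategy Partial is strictly dominated by Arm: 2 > 0 and 8 > 5. Eliminate Partial.
In a mixed equilibrium Country A is indifferent between Arm and Disarm; this condition fixes q.
  Country A's payoff to Arm: q·7 + (1−q)·5 = 2q + 5
  Country A's payoff to Disarm: q·1 + (1−q)·6 = -5q + 6
  2q + 5 = -5q + 6  ⇒  7q = 1  ⇒  q = 1/7.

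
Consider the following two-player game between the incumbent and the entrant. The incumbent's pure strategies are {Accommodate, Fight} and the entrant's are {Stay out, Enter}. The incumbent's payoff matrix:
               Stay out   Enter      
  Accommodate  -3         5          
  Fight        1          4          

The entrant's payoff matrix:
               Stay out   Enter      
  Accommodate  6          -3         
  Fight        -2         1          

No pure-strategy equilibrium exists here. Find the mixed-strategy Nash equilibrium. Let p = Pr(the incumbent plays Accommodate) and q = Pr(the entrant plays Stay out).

The incumbent's mix must leave the entrant indifferent between Stay out and Enter.
  the entrant's expected payoff from Stay out: p·6 + (1−p)·(-2) = 8p - 2
  the entrant's expected payoff from Enter: p·(-3) + (1−p)·1 = -4p + 1
  8p - 2 = -4p + 1  ⇒  12p = 3  ⇒  p = 1/4.
The incumbent's indifference between Accommodate and Fight determines the entrant's mixing probability q:
  the incumbent's payoff from Accommodate: q·(-3) + (1−q)·5 = -8q + 5
  the incumbent's payoff from Fight: q·1 + (1−q)·4 = -3q + 4
  -8q + 5 = -3q + 4  ⇒  -5q = -1  ⇒  q = 1/5.

p = 1/4, q = 1/5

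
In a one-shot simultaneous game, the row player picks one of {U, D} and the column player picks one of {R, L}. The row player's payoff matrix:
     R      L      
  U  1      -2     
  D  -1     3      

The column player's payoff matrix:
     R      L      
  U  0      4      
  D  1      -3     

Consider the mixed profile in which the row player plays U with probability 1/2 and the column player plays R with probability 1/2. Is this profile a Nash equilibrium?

No

Given the column player's mix q = 1/2, the row player's payoff from U is -1/2 but from D is 1. The row player strictly prefers D, so the row player would not mix.
So the proposed profile is not a Nash equilibrium.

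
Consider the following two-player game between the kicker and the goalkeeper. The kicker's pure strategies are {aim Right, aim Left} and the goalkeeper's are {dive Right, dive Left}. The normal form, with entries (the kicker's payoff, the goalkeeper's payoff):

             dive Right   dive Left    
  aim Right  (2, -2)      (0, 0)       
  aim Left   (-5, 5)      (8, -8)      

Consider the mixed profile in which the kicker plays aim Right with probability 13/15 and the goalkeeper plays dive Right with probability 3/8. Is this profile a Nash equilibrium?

No

Given the goalkeeper's mix q = 3/8, the kicker's payoff from aim Right is 3/4 but from aim Left is 25/8. The kicker strictly prefers aim Left, so the kicker would not mix.
So the proposed profile is not a Nash equilibrium.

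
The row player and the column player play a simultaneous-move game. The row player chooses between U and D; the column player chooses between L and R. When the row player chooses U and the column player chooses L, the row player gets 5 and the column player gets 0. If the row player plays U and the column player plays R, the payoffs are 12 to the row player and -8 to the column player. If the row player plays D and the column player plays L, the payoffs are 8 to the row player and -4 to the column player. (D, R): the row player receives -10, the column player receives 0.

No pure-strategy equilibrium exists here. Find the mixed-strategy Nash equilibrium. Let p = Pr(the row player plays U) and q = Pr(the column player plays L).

p = 1/3, q = 22/25

For the column player to be willing to mix, the column player must be indifferent between L and R, which pins down the row player's mix.
  the column player's payoff to L: p·0 + (1−p)·(-4) = 4p - 4
  the column player's payoff to R: p·(-8) + (1−p)·0 = -8p
  4p - 4 = -8p  ⇒  12p = 4  ⇒  p = 1/3.
The row player's indifference between U and D determines the column player's mixing probability q:
  the row player's payoff from U: q·5 + (1−q)·12 = -7q + 12
  the row player's payoff from D: q·8 + (1−q)·(-10) = 18q - 10
  -7q + 12 = 18q - 10  ⇒  -25q = -22  ⇒  q = 22/25.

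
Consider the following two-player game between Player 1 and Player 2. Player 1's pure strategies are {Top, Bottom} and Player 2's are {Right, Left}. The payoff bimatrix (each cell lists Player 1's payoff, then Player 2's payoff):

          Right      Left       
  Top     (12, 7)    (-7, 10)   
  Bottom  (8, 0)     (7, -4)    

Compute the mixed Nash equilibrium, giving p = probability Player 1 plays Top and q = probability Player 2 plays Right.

p = 4/7, q = 7/9

In a mixed equilibrium Player 2 is indifferent between Right and Left; this condition fixes p.
  Player 2's payoff from Right: p·7 + (1−p)·0 = 7p
  Player 2's payoff from Left: p·10 + (1−p)·(-4) = 14p - 4
  7p = 14p - 4  ⇒  -7p = -4  ⇒  p = 4/7.
Set Player 1's expected payoff from Top equal to that from Bottom:
  Player 1's payoff from Top: q·12 + (1−q)·(-7) = 19q - 7
  Player 1's payoff from Bottom: q·8 + (1−q)·7 = q + 7
  19q - 7 = q + 7  ⇒  18q = 14  ⇒  q = 7/9.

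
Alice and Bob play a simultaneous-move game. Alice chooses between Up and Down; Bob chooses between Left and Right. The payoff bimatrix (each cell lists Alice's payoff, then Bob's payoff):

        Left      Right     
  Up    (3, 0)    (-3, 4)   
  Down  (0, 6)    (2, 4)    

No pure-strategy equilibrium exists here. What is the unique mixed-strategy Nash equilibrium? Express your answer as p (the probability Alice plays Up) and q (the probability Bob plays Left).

Set Bob's expected payoff from Left equal to that from Right:
  Bob's expected payoff from Left: p·0 + (1−p)·6 = -6p + 6
  Bob's expected payoff from Right: p·4 + (1−p)·4 = 4
  -6p + 6 = 4  ⇒  -6p = -2  ⇒  p = 1/3.
In a mixed equilibrium Alice is indifferent between Up and Down; this condition fixes q.
  Alice's payoff to Up: q·3 + (1−q)·(-3) = 6q - 3
  Alice's payoff to Down: q·0 + (1−q)·2 = -2q + 2
  6q - 3 = -2q + 2  ⇒  8q = 5  ⇒  q = 5/8.

p = 1/3, q = 5/8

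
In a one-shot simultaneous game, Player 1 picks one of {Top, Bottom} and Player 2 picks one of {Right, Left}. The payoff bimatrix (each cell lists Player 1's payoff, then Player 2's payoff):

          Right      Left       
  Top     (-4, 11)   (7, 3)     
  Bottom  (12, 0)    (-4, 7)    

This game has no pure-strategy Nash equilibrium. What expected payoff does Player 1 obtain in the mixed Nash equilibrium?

68/27

Player 2's mix must leave Player 1 indifferent between Top and Bottom.
  Player 1's payoff to Top: q·(-4) + (1−q)·7 = -11q + 7
  Player 1's payoff to Bottom: q·12 + (1−q)·(-4) = 16q - 4
  -11q + 7 = 16q - 4  ⇒  -27q = -11  ⇒  q = 11/27.
At equilibrium Player 1 is indifferent across rows, so Player 1's payoff equals the payoff from Top: (11/27)·(-4) + (16/27)·7 = 68/27.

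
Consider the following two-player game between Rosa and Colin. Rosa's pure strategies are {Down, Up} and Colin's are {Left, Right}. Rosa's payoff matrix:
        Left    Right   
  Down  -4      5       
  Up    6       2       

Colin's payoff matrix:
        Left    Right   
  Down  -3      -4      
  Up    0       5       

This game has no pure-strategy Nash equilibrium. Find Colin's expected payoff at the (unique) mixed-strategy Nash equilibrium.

Rosa's mix must leave Colin indifferent between Left and Right.
  Colin's expected payoff from Left: p·(-3) + (1−p)·0 = -3p
  Colin's expected payoff from Right: p·(-4) + (1−p)·5 = -9p + 5
  -3p = -9p + 5  ⇒  6p = 5  ⇒  p = 5/6.
At equilibrium Colin is indifferent across columns, so Colin's payoff equals the payoff from Left: (5/6)·(-3) + (1/6)·0 = -5/2.

-5/2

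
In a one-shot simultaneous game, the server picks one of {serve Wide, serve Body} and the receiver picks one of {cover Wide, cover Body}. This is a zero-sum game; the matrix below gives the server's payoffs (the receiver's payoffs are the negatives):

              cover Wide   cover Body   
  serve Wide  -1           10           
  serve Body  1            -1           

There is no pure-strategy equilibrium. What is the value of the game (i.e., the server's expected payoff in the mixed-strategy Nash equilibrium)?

v = 9/13

For the server to be willing to mix, the server must be indifferent between serve Wide and serve Body, which pins down the receiver's mix.
  the server's payoff from serve Wide: q·(-1) + (1−q)·10 = -11q + 10
  the server's payoff from serve Body: q·1 + (1−q)·(-1) = 2q - 1
  -11q + 10 = 2q - 1  ⇒  -13q = -11  ⇒  q = 11/13.
The value is the server's expected payoff against this mix (using serve Wide): (11/13)·(-1) + (2/13)·10 = 9/13.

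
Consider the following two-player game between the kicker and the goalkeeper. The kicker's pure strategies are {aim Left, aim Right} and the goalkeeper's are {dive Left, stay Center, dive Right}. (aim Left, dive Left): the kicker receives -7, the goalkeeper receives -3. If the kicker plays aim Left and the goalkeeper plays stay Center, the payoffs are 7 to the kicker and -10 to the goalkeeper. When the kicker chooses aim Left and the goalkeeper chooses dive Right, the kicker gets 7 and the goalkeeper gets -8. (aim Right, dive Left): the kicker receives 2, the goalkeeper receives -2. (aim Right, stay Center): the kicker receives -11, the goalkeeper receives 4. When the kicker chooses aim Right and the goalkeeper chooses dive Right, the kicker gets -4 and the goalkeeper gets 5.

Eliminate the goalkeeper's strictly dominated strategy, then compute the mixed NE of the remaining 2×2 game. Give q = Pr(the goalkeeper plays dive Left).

The goalkeeper's strategy stay Center is strictly dominated by dive Right: -8 > -10 and 5 > 4. Eliminate stay Center.
For the kicker to be willing to mix, the kicker must be indifferent between aim Left and aim Right, which pins down the goalkeeper's mix.
  the kicker's payoff to aim Left: q·(-7) + (1−q)·7 = -14q + 7
  the kicker's payoff to aim Right: q·2 + (1−q)·(-4) = 6q - 4
  -14q + 7 = 6q - 4  ⇒  -20q = -11  ⇒  q = 11/20.

q = 11/20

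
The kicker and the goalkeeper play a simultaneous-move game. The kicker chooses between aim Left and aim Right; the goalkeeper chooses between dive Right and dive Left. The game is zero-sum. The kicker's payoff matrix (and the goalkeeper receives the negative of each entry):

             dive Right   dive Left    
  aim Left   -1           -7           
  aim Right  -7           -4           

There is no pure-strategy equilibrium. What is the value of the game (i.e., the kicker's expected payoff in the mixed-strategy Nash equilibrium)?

For the kicker to be willing to mix, the kicker must be indifferent between aim Left and aim Right, which pins down the goalkeeper's mix.
  the kicker's expected payoff from aim Left: q·(-1) + (1−q)·(-7) = 6q - 7
  the kicker's expected payoff from aim Right: q·(-7) + (1−q)·(-4) = -3q - 4
  6q - 7 = -3q - 4  ⇒  9q = 3  ⇒  q = 1/3.
The value is the kicker's expected payoff against this mix (using aim Left): (1/3)·(-1) + (2/3)·(-7) = -5.

v = -5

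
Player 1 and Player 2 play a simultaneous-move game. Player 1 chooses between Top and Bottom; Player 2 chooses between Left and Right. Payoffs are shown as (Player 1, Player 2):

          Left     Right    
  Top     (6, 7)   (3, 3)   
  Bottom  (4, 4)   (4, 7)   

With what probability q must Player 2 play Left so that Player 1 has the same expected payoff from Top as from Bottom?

q = 1/3

Player 1's indifference between Top and Bottom determines Player 2's mixing probability q:
  Player 1's payoff from Top: q·6 + (1−q)·3 = 3q + 3
  Player 1's payoff from Bottom: q·4 + (1−q)·4 = 4
  3q + 3 = 4  ⇒  3q = 1  ⇒  q = 1/3.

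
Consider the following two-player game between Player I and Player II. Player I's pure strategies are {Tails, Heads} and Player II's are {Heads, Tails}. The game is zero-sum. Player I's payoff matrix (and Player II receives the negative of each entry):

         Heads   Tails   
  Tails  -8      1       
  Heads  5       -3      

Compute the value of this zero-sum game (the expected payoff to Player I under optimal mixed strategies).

For Player I to be willing to mix, Player I must be indifferent between Tails and Heads, which pins down Player II's mix.
  Player I's expected payoff from Tails: q·(-8) + (1−q)·1 = -9q + 1
  Player I's expected payoff from Heads: q·5 + (1−q)·(-3) = 8q - 3
  -9q + 1 = 8q - 3  ⇒  -17q = -4  ⇒  q = 4/17.
The value is Player I's expected payoff against this mix (using Tails): (4/17)·(-8) + (13/17)·1 = -19/17.

v = -19/17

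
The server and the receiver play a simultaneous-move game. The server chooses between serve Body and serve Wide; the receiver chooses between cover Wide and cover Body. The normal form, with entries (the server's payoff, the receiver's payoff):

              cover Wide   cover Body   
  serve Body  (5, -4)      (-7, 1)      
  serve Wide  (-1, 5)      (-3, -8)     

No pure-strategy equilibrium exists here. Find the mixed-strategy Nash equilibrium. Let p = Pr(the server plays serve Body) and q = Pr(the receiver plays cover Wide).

p = 13/18, q = 2/5

Set the receiver's expected payoff from cover Wide equal to that from cover Body:
  the receiver's expected payoff from cover Wide: p·(-4) + (1−p)·5 = -9p + 5
  the receiver's expected payoff from cover Body: p·1 + (1−p)·(-8) = 9p - 8
  -9p + 5 = 9p - 8  ⇒  -18p = -13  ⇒  p = 13/18.
The server's indifference between serve Body and serve Wide determines the receiver's mixing probability q:
  the server's payoff to serve Body: q·5 + (1−q)·(-7) = 12q - 7
  the server's payoff to serve Wide: q·(-1) + (1−q)·(-3) = 2q - 3
  12q - 7 = 2q - 3  ⇒  10q = 4  ⇒  q = 2/5.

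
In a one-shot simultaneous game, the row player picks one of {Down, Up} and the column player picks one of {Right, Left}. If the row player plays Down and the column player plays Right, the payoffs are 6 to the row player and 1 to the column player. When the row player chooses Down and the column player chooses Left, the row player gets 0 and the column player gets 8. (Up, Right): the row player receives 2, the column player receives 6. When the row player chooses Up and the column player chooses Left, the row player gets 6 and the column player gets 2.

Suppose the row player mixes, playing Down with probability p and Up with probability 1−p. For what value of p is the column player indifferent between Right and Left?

p = 4/11

For the column player to be willing to mix, the column player must be indifferent between Right and Left, which pins down the row player's mix.
  the column player's expected payoff from Right: p·1 + (1−p)·6 = -5p + 6
  the column player's expected payoff from Left: p·8 + (1−p)·2 = 6p + 2
  -5p + 6 = 6p + 2  ⇒  -11p = -4  ⇒  p = 4/11.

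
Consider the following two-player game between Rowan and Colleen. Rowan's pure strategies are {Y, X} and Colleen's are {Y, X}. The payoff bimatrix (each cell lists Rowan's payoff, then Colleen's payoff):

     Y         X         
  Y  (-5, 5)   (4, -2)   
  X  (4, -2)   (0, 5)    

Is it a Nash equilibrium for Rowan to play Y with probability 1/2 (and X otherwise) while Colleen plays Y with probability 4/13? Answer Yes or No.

Yes

Check Colleen's indifference given Rowan's mix p = 1/2:
  payoff from Y = 3/2; payoff from X = 3/2 — equal.
Check Rowan's indifference given Colleen's mix q = 4/13:
  payoff from Y = 16/13; payoff from X = 16/13 — equal.
Both players are indifferent, so neither can profitably deviate.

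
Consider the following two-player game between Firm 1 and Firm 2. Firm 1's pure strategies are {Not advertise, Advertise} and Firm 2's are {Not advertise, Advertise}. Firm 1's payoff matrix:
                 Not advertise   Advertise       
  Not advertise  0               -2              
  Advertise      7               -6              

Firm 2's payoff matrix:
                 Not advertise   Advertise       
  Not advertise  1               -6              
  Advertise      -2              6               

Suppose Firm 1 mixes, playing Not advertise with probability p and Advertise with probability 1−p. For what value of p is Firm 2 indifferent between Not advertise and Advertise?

p = 8/15

In a mixed equilibrium Firm 2 is indifferent between Not advertise and Advertise; this condition fixes p.
  Firm 2's expected payoff from Not advertise: p·1 + (1−p)·(-2) = 3p - 2
  Firm 2's expected payoff from Advertise: p·(-6) + (1−p)·6 = -12p + 6
  3p - 2 = -12p + 6  ⇒  15p = 8  ⇒  p = 8/15.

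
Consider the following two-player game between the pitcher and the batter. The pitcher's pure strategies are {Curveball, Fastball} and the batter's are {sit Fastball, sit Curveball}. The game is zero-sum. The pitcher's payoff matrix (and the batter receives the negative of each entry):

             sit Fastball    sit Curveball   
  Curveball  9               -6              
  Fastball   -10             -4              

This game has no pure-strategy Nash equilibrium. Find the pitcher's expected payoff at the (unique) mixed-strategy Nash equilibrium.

The pitcher's indifference between Curveball and Fastball determines the batter's mixing probability q:
  the pitcher's payoff from Curveball: q·9 + (1−q)·(-6) = 15q - 6
  the pitcher's payoff from Fastball: q·(-10) + (1−q)·(-4) = -6q - 4
  15q - 6 = -6q - 4  ⇒  21q = 2  ⇒  q = 2/21.
At equilibrium the pitcher is indifferent across rows, so the pitcher's payoff equals the payoff from Curveball: (2/21)·9 + (19/21)·(-6) = -32/7.

-32/7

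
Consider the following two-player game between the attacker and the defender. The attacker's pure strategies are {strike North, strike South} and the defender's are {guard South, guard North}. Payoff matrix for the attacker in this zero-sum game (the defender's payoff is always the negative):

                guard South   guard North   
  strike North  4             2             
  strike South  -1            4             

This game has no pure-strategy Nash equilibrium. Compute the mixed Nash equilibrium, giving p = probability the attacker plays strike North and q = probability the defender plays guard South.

The attacker's mix must leave the defender indifferent between guard South and guard North.
  the defender's payoff from guard South: p·(-4) + (1−p)·1 = -5p + 1
  the defender's payoff from guard North: p·(-2) + (1−p)·(-4) = 2p - 4
  -5p + 1 = 2p - 4  ⇒  -7p = -5  ⇒  p = 5/7.
The attacker's indifference between strike North and strike South determines the defender's mixing probability q:
  the attacker's payoff to strike North: q·4 + (1−q)·2 = 2q + 2
  the attacker's payoff to strike South: q·(-1) + (1−q)·4 = -5q + 4
  2q + 2 = -5q + 4  ⇒  7q = 2  ⇒  q = 2/7.

p = 5/7, q = 2/7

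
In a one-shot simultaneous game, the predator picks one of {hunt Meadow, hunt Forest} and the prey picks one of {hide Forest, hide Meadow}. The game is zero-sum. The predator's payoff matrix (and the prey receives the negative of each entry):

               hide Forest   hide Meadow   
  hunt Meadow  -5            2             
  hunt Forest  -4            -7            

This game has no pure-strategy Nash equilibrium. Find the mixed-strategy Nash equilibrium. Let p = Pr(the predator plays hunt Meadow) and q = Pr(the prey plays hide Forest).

In a mixed equilibrium the prey is indifferent between hide Forest and hide Meadow; this condition fixes p.
  the prey's payoff to hide Forest: p·5 + (1−p)·4 = p + 4
  the prey's payoff to hide Meadow: p·(-2) + (1−p)·7 = -9p + 7
  p + 4 = -9p + 7  ⇒  10p = 3  ⇒  p = 3/10.
In a mixed equilibrium the predator is indifferent between hunt Meadow and hunt Forest; this condition fixes q.
  the predator's payoff to hunt Meadow: q·(-5) + (1−q)·2 = -7q + 2
  the predator's payoff to hunt Forest: q·(-4) + (1−q)·(-7) = 3q - 7
  -7q + 2 = 3q - 7  ⇒  -10q = -9  ⇒  q = 9/10.

p = 3/10, q = 9/10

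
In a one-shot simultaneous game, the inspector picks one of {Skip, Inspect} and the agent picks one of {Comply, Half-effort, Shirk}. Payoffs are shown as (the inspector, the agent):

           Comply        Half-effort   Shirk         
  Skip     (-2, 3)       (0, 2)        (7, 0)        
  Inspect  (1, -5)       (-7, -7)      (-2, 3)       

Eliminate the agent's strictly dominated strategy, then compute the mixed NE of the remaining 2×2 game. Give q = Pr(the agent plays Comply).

q = 3/4

The agent's strategy Half-effort is strictly dominated by Comply: 3 > 2 and -5 > -7. Eliminate Half-effort.
The agent's mix must leave the inspector indifferent between Skip and Inspect.
  the inspector's payoff to Skip: q·(-2) + (1−q)·7 = -9q + 7
  the inspector's payoff to Inspect: q·1 + (1−q)·(-2) = 3q - 2
  -9q + 7 = 3q - 2  ⇒  -12q = -9  ⇒  q = 3/4.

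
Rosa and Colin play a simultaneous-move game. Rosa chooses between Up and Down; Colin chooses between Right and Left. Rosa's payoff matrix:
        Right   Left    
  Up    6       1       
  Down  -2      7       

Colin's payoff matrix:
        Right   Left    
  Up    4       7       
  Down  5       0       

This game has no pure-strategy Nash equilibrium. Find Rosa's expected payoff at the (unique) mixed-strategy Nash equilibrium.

22/7

Colin's mix must leave Rosa indifferent between Up and Down.
  Rosa's payoff from Up: q·6 + (1−q)·1 = 5q + 1
  Rosa's payoff from Down: q·(-2) + (1−q)·7 = -9q + 7
  5q + 1 = -9q + 7  ⇒  14q = 6  ⇒  q = 3/7.
At equilibrium Rosa is indifferent across rows, so Rosa's payoff equals the payoff from Up: (3/7)·6 + (4/7)·1 = 22/7.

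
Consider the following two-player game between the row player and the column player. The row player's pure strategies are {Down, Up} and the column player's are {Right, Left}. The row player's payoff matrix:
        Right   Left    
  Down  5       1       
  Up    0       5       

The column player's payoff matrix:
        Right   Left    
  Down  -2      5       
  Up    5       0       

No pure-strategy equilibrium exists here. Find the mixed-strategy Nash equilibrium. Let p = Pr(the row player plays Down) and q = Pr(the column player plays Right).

The row player's mix must leave the column player indifferent between Right and Left.
  the column player's expected payoff from Right: p·(-2) + (1−p)·5 = -7p + 5
  the column player's expected payoff from Left: p·5 + (1−p)·0 = 5p
  -7p + 5 = 5p  ⇒  -12p = -5  ⇒  p = 5/12.
In a mixed equilibrium the row player is indifferent between Down and Up; this condition fixes q.
  the row player's payoff from Down: q·5 + (1−q)·1 = 4q + 1
  the row player's payoff from Up: q·0 + (1−q)·5 = -5q + 5
  4q + 1 = -5q + 5  ⇒  9q = 4  ⇒  q = 4/9.

p = 5/12, q = 4/9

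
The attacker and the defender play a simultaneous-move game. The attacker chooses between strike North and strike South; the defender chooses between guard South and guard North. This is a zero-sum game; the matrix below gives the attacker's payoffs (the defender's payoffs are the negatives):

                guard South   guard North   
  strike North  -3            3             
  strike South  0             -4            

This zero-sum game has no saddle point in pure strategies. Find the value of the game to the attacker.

v = -6/5

Set the attacker's expected payoff from strike North equal to that from strike South:
  the attacker's payoff from strike North: q·(-3) + (1−q)·3 = -6q + 3
  the attacker's payoff from strike South: q·0 + (1−q)·(-4) = 4q - 4
  -6q + 3 = 4q - 4  ⇒  -10q = -7  ⇒  q = 7/10.
The value is the attacker's expected payoff against this mix (using strike North): (7/10)·(-3) + (3/10)·3 = -6/5.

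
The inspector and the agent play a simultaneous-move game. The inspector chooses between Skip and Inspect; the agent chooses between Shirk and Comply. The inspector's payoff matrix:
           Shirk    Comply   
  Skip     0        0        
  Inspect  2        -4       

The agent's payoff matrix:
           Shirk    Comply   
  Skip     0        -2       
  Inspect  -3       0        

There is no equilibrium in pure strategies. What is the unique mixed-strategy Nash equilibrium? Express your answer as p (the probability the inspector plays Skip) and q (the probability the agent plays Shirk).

In a mixed equilibrium the agent is indifferent between Shirk and Comply; this condition fixes p.
  the agent's expected payoff from Shirk: p·0 + (1−p)·(-3) = 3p - 3
  the agent's expected payoff from Comply: p·(-2) + (1−p)·0 = -2p
  3p - 3 = -2p  ⇒  5p = 3  ⇒  p = 3/5.
Set the inspector's expected payoff from Skip equal to that from Inspect:
  the inspector's expected payoff from Skip: q·0 + (1−q)·0 = 0
  the inspector's expected payoff from Inspect: q·2 + (1−q)·(-4) = 6q - 4
  0 = 6q - 4  ⇒  -6q = -4  ⇒  q = 2/3.

p = 3/5, q = 2/3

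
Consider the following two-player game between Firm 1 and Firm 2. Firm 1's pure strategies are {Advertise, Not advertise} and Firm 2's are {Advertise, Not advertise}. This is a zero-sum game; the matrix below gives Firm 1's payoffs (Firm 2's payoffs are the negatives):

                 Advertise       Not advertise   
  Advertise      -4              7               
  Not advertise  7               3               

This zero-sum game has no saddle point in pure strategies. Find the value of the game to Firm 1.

Firm 2's mix must leave Firm 1 indifferent between Advertise and Not advertise.
  Firm 1's expected payoff from Advertise: q·(-4) + (1−q)·7 = -11q + 7
  Firm 1's expected payoff from Not advertise: q·7 + (1−q)·3 = 4q + 3
  -11q + 7 = 4q + 3  ⇒  -15q = -4  ⇒  q = 4/15.
The value is Firm 1's expected payoff against this mix (using Advertise): (4/15)·(-4) + (11/15)·7 = 61/15.

v = 61/15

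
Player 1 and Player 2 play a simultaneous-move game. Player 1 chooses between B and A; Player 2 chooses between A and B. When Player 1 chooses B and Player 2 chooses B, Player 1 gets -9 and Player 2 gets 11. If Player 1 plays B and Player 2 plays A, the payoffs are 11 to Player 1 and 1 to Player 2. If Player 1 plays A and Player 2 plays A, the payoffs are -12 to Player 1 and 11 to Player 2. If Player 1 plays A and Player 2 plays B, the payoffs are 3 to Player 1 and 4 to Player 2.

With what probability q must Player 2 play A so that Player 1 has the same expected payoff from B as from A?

q = 12/35

Player 2's mix must leave Player 1 indifferent between B and A.
  Player 1's expected payoff from B: q·11 + (1−q)·(-9) = 20q - 9
  Player 1's expected payoff from A: q·(-12) + (1−q)·3 = -15q + 3
  20q - 9 = -15q + 3  ⇒  35q = 12  ⇒  q = 12/35.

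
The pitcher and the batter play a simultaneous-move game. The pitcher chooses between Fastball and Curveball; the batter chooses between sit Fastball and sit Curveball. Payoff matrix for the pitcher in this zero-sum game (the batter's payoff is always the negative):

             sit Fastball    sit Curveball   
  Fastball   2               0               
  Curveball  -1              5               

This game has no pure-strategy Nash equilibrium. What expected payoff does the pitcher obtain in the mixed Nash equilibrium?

5/4

In a mixed equilibrium the pitcher is indifferent between Fastball and Curveball; this condition fixes q.
  the pitcher's expected payoff from Fastball: q·2 + (1−q)·0 = 2q
  the pitcher's expected payoff from Curveball: q·(-1) + (1−q)·5 = -6q + 5
  2q = -6q + 5  ⇒  8q = 5  ⇒  q = 5/8.
At equilibrium the pitcher is indifferent across rows, so the pitcher's payoff equals the payoff from Fastball: (5/8)·2 + (3/8)·0 = 5/4.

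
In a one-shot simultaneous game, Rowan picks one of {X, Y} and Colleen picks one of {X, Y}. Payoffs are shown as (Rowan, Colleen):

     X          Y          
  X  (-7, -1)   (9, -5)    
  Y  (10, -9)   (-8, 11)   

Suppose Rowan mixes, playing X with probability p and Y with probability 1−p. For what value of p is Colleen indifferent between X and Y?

In a mixed equilibrium Colleen is indifferent between X and Y; this condition fixes p.
  Colleen's payoff from X: p·(-1) + (1−p)·(-9) = 8p - 9
  Colleen's payoff from Y: p·(-5) + (1−p)·11 = -16p + 11
  8p - 9 = -16p + 11  ⇒  24p = 20  ⇒  p = 5/6.

p = 5/6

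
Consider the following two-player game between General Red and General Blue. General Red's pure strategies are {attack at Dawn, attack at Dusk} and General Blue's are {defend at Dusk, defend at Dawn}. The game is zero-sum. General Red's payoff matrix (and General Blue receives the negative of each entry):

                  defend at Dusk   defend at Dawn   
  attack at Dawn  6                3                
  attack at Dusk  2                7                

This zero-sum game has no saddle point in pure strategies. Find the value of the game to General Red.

General Red's indifference between attack at Dawn and attack at Dusk determines General Blue's mixing probability q:
  General Red's expected payoff from attack at Dawn: q·6 + (1−q)·3 = 3q + 3
  General Red's expected payoff from attack at Dusk: q·2 + (1−q)·7 = -5q + 7
  3q + 3 = -5q + 7  ⇒  8q = 4  ⇒  q = 1/2.
The value is General Red's expected payoff against this mix (using attack at Dawn): (1/2)·6 + (1/2)·3 = 9/2.

v = 9/2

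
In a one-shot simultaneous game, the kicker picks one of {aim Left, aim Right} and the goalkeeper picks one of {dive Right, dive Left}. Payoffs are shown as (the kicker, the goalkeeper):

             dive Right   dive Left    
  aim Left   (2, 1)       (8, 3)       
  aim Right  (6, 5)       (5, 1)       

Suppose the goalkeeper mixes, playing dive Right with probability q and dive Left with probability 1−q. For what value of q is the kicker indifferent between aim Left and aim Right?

q = 3/7

Set the kicker's expected payoff from aim Left equal to that from aim Right:
  the kicker's payoff from aim Left: q·2 + (1−q)·8 = -6q + 8
  the kicker's payoff from aim Right: q·6 + (1−q)·5 = q + 5
  -6q + 8 = q + 5  ⇒  -7q = -3  ⇒  q = 3/7.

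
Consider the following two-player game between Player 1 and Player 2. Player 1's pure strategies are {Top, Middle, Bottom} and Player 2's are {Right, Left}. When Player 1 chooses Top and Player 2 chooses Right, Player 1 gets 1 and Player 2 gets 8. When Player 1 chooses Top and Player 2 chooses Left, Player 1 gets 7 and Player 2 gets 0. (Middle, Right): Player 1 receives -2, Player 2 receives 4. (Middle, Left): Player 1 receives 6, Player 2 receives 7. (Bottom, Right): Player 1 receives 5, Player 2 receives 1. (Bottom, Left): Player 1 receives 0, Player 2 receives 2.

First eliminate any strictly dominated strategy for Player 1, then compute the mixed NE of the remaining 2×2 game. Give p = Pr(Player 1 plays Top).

p = 1/9

Player 1's strategy Middle is strictly dominated by Top: 1 > -2 and 7 > 6. Eliminate Middle.
Player 2's indifference between Right and Left determines Player 1's mixing probability p:
  Player 2's payoff from Right: p·8 + (1−p)·1 = 7p + 1
  Player 2's payoff from Left: p·0 + (1−p)·2 = -2p + 2
  7p + 1 = -2p + 2  ⇒  9p = 1  ⇒  p = 1/9.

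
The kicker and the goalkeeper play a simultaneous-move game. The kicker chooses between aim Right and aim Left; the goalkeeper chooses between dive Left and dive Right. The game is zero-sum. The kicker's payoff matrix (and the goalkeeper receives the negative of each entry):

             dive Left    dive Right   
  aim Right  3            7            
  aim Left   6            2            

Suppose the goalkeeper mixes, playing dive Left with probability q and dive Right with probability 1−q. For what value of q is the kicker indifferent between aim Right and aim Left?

The kicker's indifference between aim Right and aim Left determines the goalkeeper's mixing probability q:
  the kicker's payoff from aim Right: q·3 + (1−q)·7 = -4q + 7
  the kicker's payoff from aim Left: q·6 + (1−q)·2 = 4q + 2
  -4q + 7 = 4q + 2  ⇒  -8q = -5  ⇒  q = 5/8.

q = 5/8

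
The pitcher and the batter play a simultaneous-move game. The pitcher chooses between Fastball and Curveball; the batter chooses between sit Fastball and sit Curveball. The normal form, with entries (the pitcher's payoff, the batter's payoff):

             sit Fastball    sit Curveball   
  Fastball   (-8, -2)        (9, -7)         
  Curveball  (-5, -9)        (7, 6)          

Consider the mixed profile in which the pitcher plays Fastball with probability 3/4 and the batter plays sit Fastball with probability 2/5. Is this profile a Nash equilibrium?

Yes

Check the batter's indifference given the pitcher's mix p = 3/4:
  payoff from sit Fastball = -15/4; payoff from sit Curveball = -15/4 — equal.
Check the pitcher's indifference given the batter's mix q = 2/5:
  payoff from Fastball = 11/5; payoff from Curveball = 11/5 — equal.
Both players are indifferent, so neither can profitably deviate.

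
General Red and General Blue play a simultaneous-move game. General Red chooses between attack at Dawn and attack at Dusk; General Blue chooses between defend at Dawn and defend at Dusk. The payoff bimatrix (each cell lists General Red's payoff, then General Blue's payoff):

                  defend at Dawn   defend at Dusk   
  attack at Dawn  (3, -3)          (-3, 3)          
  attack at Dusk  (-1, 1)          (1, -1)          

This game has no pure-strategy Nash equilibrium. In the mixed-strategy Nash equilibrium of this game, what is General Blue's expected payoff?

0

General Blue's indifference between defend at Dawn and defend at Dusk determines General Red's mixing probability p:
  General Blue's payoff to defend at Dawn: p·(-3) + (1−p)·1 = -4p + 1
  General Blue's payoff to defend at Dusk: p·3 + (1−p)·(-1) = 4p - 1
  -4p + 1 = 4p - 1  ⇒  -8p = -2  ⇒  p = 1/4.
At equilibrium General Blue is indifferent across columns, so General Blue's payoff equals the payoff from defend at Dawn: (1/4)·(-3) + (3/4)·1 = 0.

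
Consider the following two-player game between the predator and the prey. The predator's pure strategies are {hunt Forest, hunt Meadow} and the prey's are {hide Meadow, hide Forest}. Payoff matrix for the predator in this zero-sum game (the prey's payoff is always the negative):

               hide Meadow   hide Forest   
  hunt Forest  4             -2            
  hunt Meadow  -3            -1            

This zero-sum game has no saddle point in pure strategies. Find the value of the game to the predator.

The predator's indifference between hunt Forest and hunt Meadow determines the prey's mixing probability q:
  the predator's payoff from hunt Forest: q·4 + (1−q)·(-2) = 6q - 2
  the predator's payoff from hunt Meadow: q·(-3) + (1−q)·(-1) = -2q - 1
  6q - 2 = -2q - 1  ⇒  8q = 1  ⇒  q = 1/8.
The value is the predator's expected payoff against this mix (using hunt Forest): (1/8)·4 + (7/8)·(-2) = -5/4.

v = -5/4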